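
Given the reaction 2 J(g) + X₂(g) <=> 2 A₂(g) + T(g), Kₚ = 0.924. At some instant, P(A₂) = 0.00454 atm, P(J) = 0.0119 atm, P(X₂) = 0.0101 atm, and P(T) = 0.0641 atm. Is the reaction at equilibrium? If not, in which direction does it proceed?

Qₚ = P(A₂)²·P(T) / (P(J)²·P(X₂)) = (0.00454)²·(0.0641) / ((0.0119)²·(0.0101)) = 0.924
Qₚ = 0.924 = Kₚ, so the system is already at equilibrium.

neither direction; the system is at equilibrium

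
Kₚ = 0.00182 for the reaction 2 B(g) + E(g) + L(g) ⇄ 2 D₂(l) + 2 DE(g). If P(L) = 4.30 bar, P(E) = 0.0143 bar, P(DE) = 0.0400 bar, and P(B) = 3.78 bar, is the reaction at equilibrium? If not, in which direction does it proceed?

(D₂ is a pure liquid — omitted from Qₚ.)
Qₚ = P(DE)² / (P(B)²·P(E)·P(L)) = (0.0400)² / ((3.78)²·(0.0143)·(4.30)) = 0.00182
Qₚ = 0.00182 = Kₚ, so the system is already at equilibrium.

at equilibrium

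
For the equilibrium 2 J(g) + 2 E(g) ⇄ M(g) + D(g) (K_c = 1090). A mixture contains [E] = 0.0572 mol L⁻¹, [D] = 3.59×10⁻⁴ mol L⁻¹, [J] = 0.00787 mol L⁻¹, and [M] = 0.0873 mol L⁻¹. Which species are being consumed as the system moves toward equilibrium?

J, E (reactants)

Q_c = [M]·[D] / ([J]²·[E]²) = (0.0873)·(3.59×10⁻⁴) / ((0.00787)²·(0.0572)²) = 155
Q_c = 155 < K_c = 1090: net forward reaction.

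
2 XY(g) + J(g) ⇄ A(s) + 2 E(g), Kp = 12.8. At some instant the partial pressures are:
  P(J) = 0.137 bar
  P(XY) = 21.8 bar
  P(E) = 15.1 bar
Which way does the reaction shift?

(A is a pure solid — omitted from Qp.)
Qp = P(E)² / (P(XY)²·P(J)) = (15.1)² / ((21.8)²·(0.137)) = 3.50
Qp = 3.50 < Kp = 12.8, so the forward reaction proceeds.

to the right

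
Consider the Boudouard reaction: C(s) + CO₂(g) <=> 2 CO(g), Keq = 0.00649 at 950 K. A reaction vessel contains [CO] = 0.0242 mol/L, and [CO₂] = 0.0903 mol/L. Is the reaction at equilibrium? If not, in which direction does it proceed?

no net change (already at equilibrium)

(C is a pure solid — omitted from Q.)
Q = [CO]² / [CO₂] = (0.0242)² / (0.0903) = 0.00649
Q = 0.00649 = Keq, so the system is already at equilibrium.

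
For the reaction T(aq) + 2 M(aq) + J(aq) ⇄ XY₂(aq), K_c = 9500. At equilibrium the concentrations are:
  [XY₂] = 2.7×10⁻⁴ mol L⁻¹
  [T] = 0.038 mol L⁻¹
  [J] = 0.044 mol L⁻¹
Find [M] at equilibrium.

At equilibrium, K_c = [XY₂] / ([T]·[M]²·[J]) = 9500.
(2.7×10⁻⁴) / ((0.038)·([M])²·(0.044)) = 9500
[M]² = 1.70×10⁻⁵ ⇒ [M] = 0.0041 mol L⁻¹

[M] = 0.0041 mol L⁻¹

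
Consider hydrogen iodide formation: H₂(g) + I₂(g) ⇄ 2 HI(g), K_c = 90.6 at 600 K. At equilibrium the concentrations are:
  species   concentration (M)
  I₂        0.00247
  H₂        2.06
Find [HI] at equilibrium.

[HI] = 0.679 M

At equilibrium, K_c = [HI]² / ([H₂]·[I₂]) = 90.6.
([HI])² / ((2.06)·(0.00247)) = 90.6
[HI]² = 0.461 ⇒ [HI] = 0.679 M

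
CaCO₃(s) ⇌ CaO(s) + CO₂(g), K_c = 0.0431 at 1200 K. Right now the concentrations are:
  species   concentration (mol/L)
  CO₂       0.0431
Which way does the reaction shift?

at equilibrium

(CaCO₃, CaO are pure solids — omitted from Q_c.)
Q_c = [CO₂] = 0.0431
Q_c = 0.0431 = K_c, so the system is already at equilibrium.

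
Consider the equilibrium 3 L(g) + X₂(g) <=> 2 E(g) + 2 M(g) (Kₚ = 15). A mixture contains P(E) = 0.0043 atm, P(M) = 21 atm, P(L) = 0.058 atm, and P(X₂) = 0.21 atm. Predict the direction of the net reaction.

Qₚ = P(E)²·P(M)² / (P(L)³·P(X₂)) = (0.0043)²·(21)² / ((0.058)³·(0.21)) = 200
Qₚ = 200 > Kₚ = 15, so the reverse reaction proceeds.

reverse (toward reactants)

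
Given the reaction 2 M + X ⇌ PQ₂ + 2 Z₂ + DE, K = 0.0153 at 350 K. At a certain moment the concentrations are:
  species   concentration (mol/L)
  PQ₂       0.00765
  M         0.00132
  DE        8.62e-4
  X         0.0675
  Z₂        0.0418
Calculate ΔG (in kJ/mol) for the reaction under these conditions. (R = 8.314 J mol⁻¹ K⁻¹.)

Q = [PQ₂]·[Z₂]²·[DE] / ([M]²·[X]) = (0.00765)·(0.0418)²·(8.62e-4) / ((0.00132)²·(0.0675)) = 0.0980
ΔG = RT ln(Q/K) = (8.314 J mol⁻¹ K⁻¹)(350 K) × ln(0.0980/0.0153)
   = (2.910 kJ/mol)(1.857) = 5.40 kJ/mol
ΔG > 0, so the forward reaction is non-spontaneous (proceeds in reverse).

ΔG = 5.40 kJ/mol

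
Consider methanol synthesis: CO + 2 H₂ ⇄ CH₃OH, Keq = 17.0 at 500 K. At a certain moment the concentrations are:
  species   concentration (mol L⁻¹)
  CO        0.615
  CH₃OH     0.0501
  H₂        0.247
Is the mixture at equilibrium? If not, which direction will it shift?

no; Q < K, reaction proceeds forward

Q = [CH₃OH] / ([CO]·[H₂]²) = (0.0501) / ((0.615)·(0.247)²) = 1.34
Q = 1.34 < Keq = 17.0: net forward reaction.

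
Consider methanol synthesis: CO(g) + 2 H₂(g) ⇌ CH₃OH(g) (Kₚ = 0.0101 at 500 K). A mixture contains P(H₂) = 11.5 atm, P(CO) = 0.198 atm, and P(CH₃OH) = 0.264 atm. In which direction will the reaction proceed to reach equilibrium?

Qₚ = P(CH₃OH) / (P(CO)·P(H₂)²) = (0.264) / ((0.198)·(11.5)²) = 0.0101
Qₚ = 0.0101 = Kₚ, so the system is already at equilibrium.

neither direction; the system is at equilibrium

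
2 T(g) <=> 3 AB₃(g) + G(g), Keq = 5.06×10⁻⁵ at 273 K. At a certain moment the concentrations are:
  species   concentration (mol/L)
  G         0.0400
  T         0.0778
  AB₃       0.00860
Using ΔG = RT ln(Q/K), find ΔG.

ΔG = -5.65 kJ/mol

Q = [AB₃]³·[G] / [T]² = (0.00860)³·(0.0400) / (0.0778)² = 4.20×10⁻⁶
ΔG = RT ln(Q/Keq) = (8.314 J mol⁻¹ K⁻¹)(273 K) × ln(4.20×10⁻⁶/5.06×10⁻⁵)
   = (2.270 kJ/mol)(-2.489) = -5.65 kJ/mol
ΔG < 0, so the forward reaction is spontaneous (proceeds forward).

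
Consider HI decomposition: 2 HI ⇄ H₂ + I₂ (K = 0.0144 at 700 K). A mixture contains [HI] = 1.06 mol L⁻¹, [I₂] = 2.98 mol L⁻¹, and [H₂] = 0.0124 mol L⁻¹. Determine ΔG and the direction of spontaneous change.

Q = [H₂]·[I₂] / [HI]² = (0.0124)·(2.98) / (1.06)² = 0.0329
ΔG = RT ln(Q/K) = (8.314 J mol⁻¹ K⁻¹)(700 K) × ln(0.0329/0.0144)
   = (5.820 kJ/mol)(0.8262) = 4.81 kJ/mol
ΔG > 0, so the forward reaction is non-spontaneous (proceeds in reverse).

ΔG = 4.81 kJ/mol; the forward reaction is non-spontaneous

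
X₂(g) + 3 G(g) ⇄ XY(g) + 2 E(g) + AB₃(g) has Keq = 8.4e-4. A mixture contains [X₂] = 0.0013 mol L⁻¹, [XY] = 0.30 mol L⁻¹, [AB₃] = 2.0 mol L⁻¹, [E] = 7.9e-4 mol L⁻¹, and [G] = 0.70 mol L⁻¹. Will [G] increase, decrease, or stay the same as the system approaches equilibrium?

stay the same

Q = [XY]·[E]²·[AB₃] / ([X₂]·[G]³) = (0.30)·(7.9e-4)²·(2.0) / ((0.0013)·(0.70)³) = 8.4e-4
Q = 8.4e-4 = Keq; the system is at equilibrium.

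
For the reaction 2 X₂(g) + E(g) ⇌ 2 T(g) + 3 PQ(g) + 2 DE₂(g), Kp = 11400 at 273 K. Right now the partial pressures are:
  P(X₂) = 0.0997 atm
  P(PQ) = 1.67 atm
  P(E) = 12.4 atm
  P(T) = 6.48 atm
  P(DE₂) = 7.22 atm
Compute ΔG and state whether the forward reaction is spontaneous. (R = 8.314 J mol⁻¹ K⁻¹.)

Qp = P(T)²·P(PQ)³·P(DE₂)² / (P(X₂)²·P(E)) = (6.48)²·(1.67)³·(7.22)² / ((0.0997)²·(12.4)) = 82700
ΔG = RT ln(Qp/Kp) = (8.314 J mol⁻¹ K⁻¹)(273 K) × ln(82700/11400)
   = (2.270 kJ/mol)(1.982) = 4.50 kJ/mol
ΔG > 0, so the forward reaction is non-spontaneous (proceeds in reverse).

ΔG = 4.50 kJ/mol; the forward reaction is non-spontaneous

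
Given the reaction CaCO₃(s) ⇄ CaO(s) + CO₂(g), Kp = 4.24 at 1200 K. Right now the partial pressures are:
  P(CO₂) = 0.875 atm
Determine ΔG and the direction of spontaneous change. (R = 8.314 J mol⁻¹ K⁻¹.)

(CaCO₃, CaO are pure solids — omitted from Qp.)
Qp = P(CO₂) = 0.875
ΔG = RT ln(Qp/Kp) = (8.314 J mol⁻¹ K⁻¹)(1200 K) × ln(0.875/4.24)
   = (9.977 kJ/mol)(-1.578) = -15.7 kJ/mol
ΔG < 0, so the forward reaction is spontaneous (proceeds forward).

ΔG = -15.7 kJ/mol; the forward reaction is spontaneous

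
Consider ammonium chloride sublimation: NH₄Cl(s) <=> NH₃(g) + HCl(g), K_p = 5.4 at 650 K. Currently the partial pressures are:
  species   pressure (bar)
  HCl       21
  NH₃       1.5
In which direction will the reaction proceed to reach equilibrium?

in the reverse direction

(NH₄Cl is a pure solid — omitted from Q_p.)
Q_p = P(NH₃)·P(HCl) = (1.5)·(21) = 31
Q_p = 31 > K_p = 5.4, so the reverse reaction proceeds.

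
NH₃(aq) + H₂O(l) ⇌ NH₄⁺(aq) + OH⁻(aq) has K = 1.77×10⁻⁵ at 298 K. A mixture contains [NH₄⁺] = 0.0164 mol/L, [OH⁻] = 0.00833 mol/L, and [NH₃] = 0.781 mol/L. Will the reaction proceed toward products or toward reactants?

to the left

(H₂O is a pure liquid — omitted from Q.)
Q = [NH₄⁺]·[OH⁻] / [NH₃] = (0.0164)·(0.00833) / (0.781) = 1.75×10⁻⁴
Q = 1.75×10⁻⁴ > K = 1.77×10⁻⁵, so the reverse reaction proceeds.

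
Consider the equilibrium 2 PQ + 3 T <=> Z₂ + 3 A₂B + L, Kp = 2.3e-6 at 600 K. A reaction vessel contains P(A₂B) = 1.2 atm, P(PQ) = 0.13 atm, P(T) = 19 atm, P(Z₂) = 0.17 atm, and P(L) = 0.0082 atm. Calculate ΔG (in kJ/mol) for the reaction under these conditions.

ΔG = 11.0 kJ/mol

Qp = P(Z₂)·P(A₂B)³·P(L) / (P(PQ)²·P(T)³) = (0.17)·(1.2)³·(0.0082) / ((0.13)²·(19)³) = 2.08e-5
ΔG = RT ln(Qp/Kp) = (8.314 J mol⁻¹ K⁻¹)(600 K) × ln(2.08e-5/2.3e-6)
   = (4.988 kJ/mol)(2.202) = 11.0 kJ/mol
ΔG > 0, so the forward reaction is non-spontaneous (proceeds in reverse).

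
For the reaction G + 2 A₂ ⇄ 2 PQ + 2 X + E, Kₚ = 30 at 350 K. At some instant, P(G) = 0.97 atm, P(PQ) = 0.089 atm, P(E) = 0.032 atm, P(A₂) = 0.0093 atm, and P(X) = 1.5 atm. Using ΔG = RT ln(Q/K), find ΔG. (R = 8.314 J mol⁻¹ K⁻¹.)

ΔG = -4.32 kJ/mol

Qₚ = P(PQ)²·P(X)²·P(E) / (P(G)·P(A₂)²) = (0.089)²·(1.5)²·(0.032) / ((0.97)·(0.0093)²) = 6.80
ΔG = RT ln(Qₚ/Kₚ) = (8.314 J mol⁻¹ K⁻¹)(350 K) × ln(6.80/30)
   = (2.910 kJ/mol)(-1.484) = -4.32 kJ/mol
ΔG < 0, so the forward reaction is spontaneous (proceeds forward).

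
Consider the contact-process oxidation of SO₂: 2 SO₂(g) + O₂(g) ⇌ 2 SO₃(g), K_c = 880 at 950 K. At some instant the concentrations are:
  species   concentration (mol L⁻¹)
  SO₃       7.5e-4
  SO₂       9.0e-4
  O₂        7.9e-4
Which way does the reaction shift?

Q_c = [SO₃]² / ([SO₂]²·[O₂]) = (7.5e-4)² / ((9.0e-4)²·(7.9e-4)) = 880
Q_c = 880 = K_c, so the system is already at equilibrium.

at equilibrium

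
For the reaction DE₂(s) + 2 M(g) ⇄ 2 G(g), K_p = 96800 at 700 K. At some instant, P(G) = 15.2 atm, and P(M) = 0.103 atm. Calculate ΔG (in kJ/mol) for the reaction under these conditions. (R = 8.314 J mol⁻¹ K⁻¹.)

(DE₂ is a pure solid — omitted from Q_p.)
Q_p = P(G)² / P(M)² = (15.2)² / (0.103)² = 21800
ΔG = RT ln(Q_p/K_p) = (8.314 J mol⁻¹ K⁻¹)(700 K) × ln(21800/96800)
   = (5.820 kJ/mol)(-1.491) = -8.68 kJ/mol
ΔG < 0, so the forward reaction is spontaneous (proceeds forward).

ΔG = -8.68 kJ/mol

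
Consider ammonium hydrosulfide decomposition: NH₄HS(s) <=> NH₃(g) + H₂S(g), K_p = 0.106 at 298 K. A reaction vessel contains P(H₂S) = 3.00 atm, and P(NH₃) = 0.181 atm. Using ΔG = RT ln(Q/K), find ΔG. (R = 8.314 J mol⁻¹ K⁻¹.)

ΔG = 4.05 kJ/mol

(NH₄HS is a pure solid — omitted from Q_p.)
Q_p = P(NH₃)·P(H₂S) = (0.181)·(3.00) = 0.543
ΔG = RT ln(Q_p/K_p) = (8.314 J mol⁻¹ K⁻¹)(298 K) × ln(0.543/0.106)
   = (2.478 kJ/mol)(1.634) = 4.05 kJ/mol
ΔG > 0, so the forward reaction is non-spontaneous (proceeds in reverse).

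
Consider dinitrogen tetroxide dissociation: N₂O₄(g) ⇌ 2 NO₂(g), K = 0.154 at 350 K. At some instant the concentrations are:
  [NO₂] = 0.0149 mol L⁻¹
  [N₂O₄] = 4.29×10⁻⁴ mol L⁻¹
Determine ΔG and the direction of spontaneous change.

Q = [NO₂]² / [N₂O₄] = (0.0149)² / (4.29×10⁻⁴) = 0.518
ΔG = RT ln(Q/K) = (8.314 J mol⁻¹ K⁻¹)(350 K) × ln(0.518/0.154)
   = (2.910 kJ/mol)(1.213) = 3.53 kJ/mol
ΔG > 0, so the forward reaction is non-spontaneous (proceeds in reverse).

ΔG = 3.53 kJ/mol; the forward reaction is non-spontaneous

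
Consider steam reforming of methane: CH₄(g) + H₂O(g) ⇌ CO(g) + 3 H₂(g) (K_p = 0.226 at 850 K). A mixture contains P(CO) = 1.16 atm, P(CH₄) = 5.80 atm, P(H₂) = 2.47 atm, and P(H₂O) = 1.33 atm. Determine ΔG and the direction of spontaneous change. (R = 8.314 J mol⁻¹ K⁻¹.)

ΔG = 16.3 kJ/mol; the forward reaction is non-spontaneous

Q_p = P(CO)·P(H₂)³ / (P(CH₄)·P(H₂O)) = (1.16)·(2.47)³ / ((5.80)·(1.33)) = 2.27
ΔG = RT ln(Q_p/K_p) = (8.314 J mol⁻¹ K⁻¹)(850 K) × ln(2.27/0.226)
   = (7.067 kJ/mol)(2.307) = 16.3 kJ/mol
ΔG > 0, so the forward reaction is non-spontaneous (proceeds in reverse).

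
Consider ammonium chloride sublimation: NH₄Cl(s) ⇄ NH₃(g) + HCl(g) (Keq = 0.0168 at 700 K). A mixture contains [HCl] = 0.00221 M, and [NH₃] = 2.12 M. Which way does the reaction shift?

in the forward direction

(NH₄Cl is a pure solid — omitted from Q.)
Q = [NH₃]·[HCl] = (2.12)·(0.00221) = 0.00469
Q = 0.00469 < Keq = 0.0168, so the forward reaction proceeds.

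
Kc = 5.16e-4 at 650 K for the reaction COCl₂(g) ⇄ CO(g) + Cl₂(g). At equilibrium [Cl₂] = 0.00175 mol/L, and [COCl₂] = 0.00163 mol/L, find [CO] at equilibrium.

[CO] = 4.81e-4 mol/L

At equilibrium, Kc = [CO]·[Cl₂] / [COCl₂] = 5.16e-4.
([CO])·(0.00175) / (0.00163) = 5.16e-4
[CO] = 4.81e-4 mol/L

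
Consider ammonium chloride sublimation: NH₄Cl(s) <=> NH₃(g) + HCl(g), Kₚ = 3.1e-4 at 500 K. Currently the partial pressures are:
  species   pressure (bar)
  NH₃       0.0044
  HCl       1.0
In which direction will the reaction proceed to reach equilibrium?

in the reverse direction

(NH₄Cl is a pure solid — omitted from Qₚ.)
Qₚ = P(NH₃)·P(HCl) = (0.0044)·(1.0) = 0.0044
Qₚ = 0.0044 > Kₚ = 3.1e-4, so the reverse reaction proceeds.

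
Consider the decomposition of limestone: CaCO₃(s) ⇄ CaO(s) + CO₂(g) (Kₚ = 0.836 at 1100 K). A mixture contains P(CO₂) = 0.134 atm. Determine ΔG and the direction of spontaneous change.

(CaCO₃, CaO are pure solids — omitted from Qₚ.)
Qₚ = P(CO₂) = 0.134
ΔG = RT ln(Qₚ/Kₚ) = (8.314 J mol⁻¹ K⁻¹)(1100 K) × ln(0.134/0.836)
   = (9.145 kJ/mol)(-1.831) = -16.7 kJ/mol
ΔG < 0, so the forward reaction is spontaneous (proceeds forward).

ΔG = -16.7 kJ/mol; the forward reaction is spontaneous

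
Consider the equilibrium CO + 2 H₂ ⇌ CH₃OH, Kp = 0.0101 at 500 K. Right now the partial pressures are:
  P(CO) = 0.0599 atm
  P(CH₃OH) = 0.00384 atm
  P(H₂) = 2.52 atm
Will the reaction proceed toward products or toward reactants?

no net change (already at equilibrium)

Qp = P(CH₃OH) / (P(CO)·P(H₂)²) = (0.00384) / ((0.0599)·(2.52)²) = 0.0101
Qp = 0.0101 = Kp, so the system is already at equilibrium.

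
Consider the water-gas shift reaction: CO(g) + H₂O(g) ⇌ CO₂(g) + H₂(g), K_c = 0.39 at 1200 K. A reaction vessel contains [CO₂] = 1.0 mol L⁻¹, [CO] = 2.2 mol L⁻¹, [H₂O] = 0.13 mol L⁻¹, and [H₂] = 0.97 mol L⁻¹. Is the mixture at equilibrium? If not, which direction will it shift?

no; Q > K, reaction proceeds in reverse

Q_c = [CO₂]·[H₂] / ([CO]·[H₂O]) = (1.0)·(0.97) / ((2.2)·(0.13)) = 3.4
Q_c = 3.4 > K_c = 0.39: net reverse reaction.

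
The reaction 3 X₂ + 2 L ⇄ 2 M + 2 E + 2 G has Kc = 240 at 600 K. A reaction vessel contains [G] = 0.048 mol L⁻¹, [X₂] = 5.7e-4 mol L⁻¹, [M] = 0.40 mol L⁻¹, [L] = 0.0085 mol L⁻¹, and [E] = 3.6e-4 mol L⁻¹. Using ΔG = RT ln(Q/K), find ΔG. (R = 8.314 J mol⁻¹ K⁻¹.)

ΔG = 13.5 kJ/mol

Qc = [M]²·[E]²·[G]² / ([X₂]³·[L]²) = (0.40)²·(3.6e-4)²·(0.048)² / ((5.7e-4)³·(0.0085)²) = 3570
ΔG = RT ln(Qc/Kc) = (8.314 J mol⁻¹ K⁻¹)(600 K) × ln(3570/240)
   = (4.988 kJ/mol)(2.700) = 13.5 kJ/mol
ΔG > 0, so the forward reaction is non-spontaneous (proceeds in reverse).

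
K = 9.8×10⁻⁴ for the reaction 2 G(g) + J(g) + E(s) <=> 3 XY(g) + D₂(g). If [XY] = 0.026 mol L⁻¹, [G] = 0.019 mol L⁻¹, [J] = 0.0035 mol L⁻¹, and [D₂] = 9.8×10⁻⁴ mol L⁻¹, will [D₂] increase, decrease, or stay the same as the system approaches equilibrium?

decrease

(E is a pure solid — omitted from Q.)
Q = [XY]³·[D₂] / ([G]²·[J]) = (0.026)³·(9.8×10⁻⁴) / ((0.019)²·(0.0035)) = 0.014
Q = 0.014 > K = 9.8×10⁻⁴: net reverse reaction.
D₂ is a product, so it decreases.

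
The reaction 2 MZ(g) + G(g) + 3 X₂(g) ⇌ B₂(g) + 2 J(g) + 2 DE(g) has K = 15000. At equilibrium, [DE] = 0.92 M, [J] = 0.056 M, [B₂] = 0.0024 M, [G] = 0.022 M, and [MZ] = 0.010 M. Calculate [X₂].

[X₂] = 0.058 M

At equilibrium, K = [B₂]·[J]²·[DE]² / ([MZ]²·[G]·[X₂]³) = 15000.
(0.0024)·(0.056)²·(0.92)² / ((0.010)²·(0.022)·([X₂])³) = 15000
[X₂]³ = 1.93×10⁻⁴ ⇒ [X₂] = 0.058 M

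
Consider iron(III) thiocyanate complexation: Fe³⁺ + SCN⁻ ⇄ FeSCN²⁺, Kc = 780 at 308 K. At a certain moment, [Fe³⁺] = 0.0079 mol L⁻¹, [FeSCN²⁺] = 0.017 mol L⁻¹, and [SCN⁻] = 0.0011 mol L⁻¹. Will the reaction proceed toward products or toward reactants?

Qc = [FeSCN²⁺] / ([Fe³⁺]·[SCN⁻]) = (0.017) / ((0.0079)·(0.0011)) = 2000
Qc = 2000 > Kc = 780, so the reverse reaction proceeds.

toward reactants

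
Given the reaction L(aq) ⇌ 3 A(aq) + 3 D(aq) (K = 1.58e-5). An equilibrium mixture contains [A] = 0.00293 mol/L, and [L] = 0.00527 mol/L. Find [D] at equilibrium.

At equilibrium, K = [A]³·[D]³ / [L] = 1.58e-5.
(0.00293)³·([D])³ / (0.00527) = 1.58e-5
[D]³ = 3.31 ⇒ [D] = 1.49 mol/L

[D] = 1.49 mol/L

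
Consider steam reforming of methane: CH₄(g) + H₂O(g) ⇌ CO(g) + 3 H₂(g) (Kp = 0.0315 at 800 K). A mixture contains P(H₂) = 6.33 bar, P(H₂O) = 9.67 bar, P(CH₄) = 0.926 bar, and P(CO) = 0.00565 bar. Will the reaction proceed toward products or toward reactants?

in the reverse direction

Qp = P(CO)·P(H₂)³ / (P(CH₄)·P(H₂O)) = (0.00565)·(6.33)³ / ((0.926)·(9.67)) = 0.160
Qp = 0.160 > Kp = 0.0315, so the reverse reaction proceeds.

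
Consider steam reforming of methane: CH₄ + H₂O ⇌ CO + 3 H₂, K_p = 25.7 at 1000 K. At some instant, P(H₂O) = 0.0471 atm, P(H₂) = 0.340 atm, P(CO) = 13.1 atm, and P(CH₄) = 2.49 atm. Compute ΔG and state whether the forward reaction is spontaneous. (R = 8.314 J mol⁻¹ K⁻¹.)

Q_p = P(CO)·P(H₂)³ / (P(CH₄)·P(H₂O)) = (13.1)·(0.340)³ / ((2.49)·(0.0471)) = 4.39
ΔG = RT ln(Q_p/K_p) = (8.314 J mol⁻¹ K⁻¹)(1000 K) × ln(4.39/25.7)
   = (8.314 kJ/mol)(-1.767) = -14.7 kJ/mol
ΔG < 0, so the forward reaction is spontaneous (proceeds forward).

ΔG = -14.7 kJ/mol; the forward reaction is spontaneous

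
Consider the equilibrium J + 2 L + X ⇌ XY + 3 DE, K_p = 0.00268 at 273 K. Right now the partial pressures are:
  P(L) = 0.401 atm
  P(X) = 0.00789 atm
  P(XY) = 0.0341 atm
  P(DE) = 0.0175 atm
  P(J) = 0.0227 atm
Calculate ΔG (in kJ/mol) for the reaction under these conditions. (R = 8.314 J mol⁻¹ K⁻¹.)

Q_p = P(XY)·P(DE)³ / (P(J)·P(L)²·P(X)) = (0.0341)·(0.0175)³ / ((0.0227)·(0.401)²·(0.00789)) = 0.00635
ΔG = RT ln(Q_p/K_p) = (8.314 J mol⁻¹ K⁻¹)(273 K) × ln(0.00635/0.00268)
   = (2.270 kJ/mol)(0.8626) = 1.96 kJ/mol
ΔG > 0, so the forward reaction is non-spontaneous (proceeds in reverse).

ΔG = 1.96 kJ/mol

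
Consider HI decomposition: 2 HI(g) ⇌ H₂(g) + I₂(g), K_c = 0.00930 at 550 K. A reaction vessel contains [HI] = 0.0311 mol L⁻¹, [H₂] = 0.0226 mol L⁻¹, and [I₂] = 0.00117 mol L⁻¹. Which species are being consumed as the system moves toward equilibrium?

Q_c = [H₂]·[I₂] / [HI]² = (0.0226)·(0.00117) / (0.0311)² = 0.0273
Q_c = 0.0273 > K_c = 0.00930: net reverse reaction.

H₂, I₂ (products)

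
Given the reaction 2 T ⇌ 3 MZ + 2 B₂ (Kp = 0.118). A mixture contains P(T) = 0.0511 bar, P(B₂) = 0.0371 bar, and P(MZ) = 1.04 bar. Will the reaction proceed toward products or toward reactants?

Qp = P(MZ)³·P(B₂)² / P(T)² = (1.04)³·(0.0371)² / (0.0511)² = 0.593
Qp = 0.593 > Kp = 0.118, so the reverse reaction proceeds.

in the reverse direction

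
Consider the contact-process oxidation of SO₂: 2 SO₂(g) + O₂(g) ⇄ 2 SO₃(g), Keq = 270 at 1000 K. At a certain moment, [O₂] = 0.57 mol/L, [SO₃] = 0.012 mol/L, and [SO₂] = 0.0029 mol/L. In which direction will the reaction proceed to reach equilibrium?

forward (toward products)

Q = [SO₃]² / ([SO₂]²·[O₂]) = (0.012)² / ((0.0029)²·(0.57)) = 30
Q = 30 < Keq = 270, so the forward reaction proceeds.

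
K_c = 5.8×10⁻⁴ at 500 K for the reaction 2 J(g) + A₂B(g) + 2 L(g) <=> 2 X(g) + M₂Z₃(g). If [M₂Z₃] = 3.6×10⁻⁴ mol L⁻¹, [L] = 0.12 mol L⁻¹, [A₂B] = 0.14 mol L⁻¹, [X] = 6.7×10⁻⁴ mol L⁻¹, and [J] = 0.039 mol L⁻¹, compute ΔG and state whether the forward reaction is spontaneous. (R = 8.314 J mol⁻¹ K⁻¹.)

Q_c = [X]²·[M₂Z₃] / ([J]²·[A₂B]·[L]²) = (6.7×10⁻⁴)²·(3.6×10⁻⁴) / ((0.039)²·(0.14)·(0.12)²) = 5.27×10⁻⁵
ΔG = RT ln(Q_c/K_c) = (8.314 J mol⁻¹ K⁻¹)(500 K) × ln(5.27×10⁻⁵/5.8×10⁻⁴)
   = (4.157 kJ/mol)(-2.398) = -9.97 kJ/mol
ΔG < 0, so the forward reaction is spontaneous (proceeds forward).

ΔG = -9.97 kJ/mol; the forward reaction is spontaneous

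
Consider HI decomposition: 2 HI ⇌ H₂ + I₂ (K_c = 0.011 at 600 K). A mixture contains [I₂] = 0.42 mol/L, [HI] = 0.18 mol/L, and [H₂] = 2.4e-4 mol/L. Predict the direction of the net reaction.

Q_c = [H₂]·[I₂] / [HI]² = (2.4e-4)·(0.42) / (0.18)² = 0.0031
Q_c = 0.0031 < K_c = 0.011, so the forward reaction proceeds.

toward products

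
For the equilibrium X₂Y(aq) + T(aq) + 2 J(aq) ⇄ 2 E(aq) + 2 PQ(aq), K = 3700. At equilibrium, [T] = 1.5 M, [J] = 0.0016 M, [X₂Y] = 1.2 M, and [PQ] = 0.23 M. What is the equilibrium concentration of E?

At equilibrium, K = [E]²·[PQ]² / ([X₂Y]·[T]·[J]²) = 3700.
([E])²·(0.23)² / ((1.2)·(1.5)·(0.0016)²) = 3700
[E]² = 0.322 ⇒ [E] = 0.57 M

[E] = 0.57 M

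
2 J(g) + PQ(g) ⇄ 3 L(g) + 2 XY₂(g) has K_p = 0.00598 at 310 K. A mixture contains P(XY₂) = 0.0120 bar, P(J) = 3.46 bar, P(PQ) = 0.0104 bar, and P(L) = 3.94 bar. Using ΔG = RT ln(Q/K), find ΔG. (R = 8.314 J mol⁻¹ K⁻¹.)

ΔG = 6.37 kJ/mol

Q_p = P(L)³·P(XY₂)² / (P(J)²·P(PQ)) = (3.94)³·(0.0120)² / ((3.46)²·(0.0104)) = 0.0707
ΔG = RT ln(Q_p/K_p) = (8.314 J mol⁻¹ K⁻¹)(310 K) × ln(0.0707/0.00598)
   = (2.577 kJ/mol)(2.470) = 6.37 kJ/mol
ΔG > 0, so the forward reaction is non-spontaneous (proceeds in reverse).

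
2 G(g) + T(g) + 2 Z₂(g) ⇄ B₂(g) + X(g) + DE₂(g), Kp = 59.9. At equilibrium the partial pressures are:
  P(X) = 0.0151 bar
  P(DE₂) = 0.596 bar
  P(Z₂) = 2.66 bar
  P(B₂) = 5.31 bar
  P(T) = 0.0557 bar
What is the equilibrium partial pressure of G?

P(G) = 0.0450 bar

At equilibrium, Kp = P(B₂)·P(X)·P(DE₂) / (P(G)²·P(T)·P(Z₂)²) = 59.9.
(5.31)·(0.0151)·(0.596) / ((P(G))²·(0.0557)·(2.66)²) = 59.9
P(G)² = 0.00202 ⇒ P(G) = 0.0450 bar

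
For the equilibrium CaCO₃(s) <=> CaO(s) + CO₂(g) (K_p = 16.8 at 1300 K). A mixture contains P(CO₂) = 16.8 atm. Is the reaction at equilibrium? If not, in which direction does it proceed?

(CaCO₃, CaO are pure solids — omitted from Q_p.)
Q_p = P(CO₂) = 16.8
Q_p = 16.8 = K_p, so the system is already at equilibrium.

neither direction; the system is at equilibrium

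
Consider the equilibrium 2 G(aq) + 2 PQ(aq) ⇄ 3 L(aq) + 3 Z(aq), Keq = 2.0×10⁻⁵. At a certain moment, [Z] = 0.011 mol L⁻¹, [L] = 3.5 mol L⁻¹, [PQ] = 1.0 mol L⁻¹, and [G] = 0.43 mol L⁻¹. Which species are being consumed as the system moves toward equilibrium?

Q = [L]³·[Z]³ / ([G]²·[PQ]²) = (3.5)³·(0.011)³ / ((0.43)²·(1.0)²) = 3.1×10⁻⁴
Q = 3.1×10⁻⁴ > Keq = 2.0×10⁻⁵: net reverse reaction.

L, Z (products)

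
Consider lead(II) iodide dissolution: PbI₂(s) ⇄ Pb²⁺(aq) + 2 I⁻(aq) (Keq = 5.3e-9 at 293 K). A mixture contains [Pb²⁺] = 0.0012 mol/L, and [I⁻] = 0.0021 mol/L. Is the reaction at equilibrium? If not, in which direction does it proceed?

(PbI₂ is a pure solid — omitted from Q.)
Q = [Pb²⁺]·[I⁻]² = (0.0012)·(0.0021)² = 5.3e-9
Q = 5.3e-9 = Keq, so the system is already at equilibrium.

no net change (already at equilibrium)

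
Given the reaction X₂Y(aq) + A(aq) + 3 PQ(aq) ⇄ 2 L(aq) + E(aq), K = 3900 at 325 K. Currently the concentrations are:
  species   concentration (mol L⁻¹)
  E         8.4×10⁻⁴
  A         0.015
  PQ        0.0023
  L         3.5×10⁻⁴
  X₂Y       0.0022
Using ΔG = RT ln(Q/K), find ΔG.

Q = [L]²·[E] / ([X₂Y]·[A]·[PQ]³) = (3.5×10⁻⁴)²·(8.4×10⁻⁴) / ((0.0022)·(0.015)·(0.0023)³) = 256
ΔG = RT ln(Q/K) = (8.314 J mol⁻¹ K⁻¹)(325 K) × ln(256/3900)
   = (2.702 kJ/mol)(-2.724) = -7.36 kJ/mol
ΔG < 0, so the forward reaction is spontaneous (proceeds forward).

ΔG = -7.36 kJ/mol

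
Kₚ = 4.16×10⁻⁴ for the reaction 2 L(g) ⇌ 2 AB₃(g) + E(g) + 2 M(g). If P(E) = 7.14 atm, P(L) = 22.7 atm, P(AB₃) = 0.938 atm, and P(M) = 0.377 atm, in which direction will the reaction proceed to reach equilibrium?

Qₚ = P(AB₃)²·P(E)·P(M)² / P(L)² = (0.938)²·(7.14)·(0.377)² / (22.7)² = 0.00173
Qₚ = 0.00173 > Kₚ = 4.16×10⁻⁴, so the reverse reaction proceeds.

toward reactants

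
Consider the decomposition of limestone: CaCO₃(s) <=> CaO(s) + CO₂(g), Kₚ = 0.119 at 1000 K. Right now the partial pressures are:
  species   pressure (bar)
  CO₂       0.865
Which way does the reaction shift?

toward reactants

(CaCO₃, CaO are pure solids — omitted from Qₚ.)
Qₚ = P(CO₂) = 0.865
Qₚ = 0.865 > Kₚ = 0.119, so the reverse reaction proceeds.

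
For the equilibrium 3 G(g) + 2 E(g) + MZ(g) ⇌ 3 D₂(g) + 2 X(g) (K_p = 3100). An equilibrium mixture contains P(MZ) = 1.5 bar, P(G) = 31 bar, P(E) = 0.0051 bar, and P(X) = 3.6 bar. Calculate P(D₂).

P(D₂) = 6.5 bar

At equilibrium, K_p = P(D₂)³·P(X)² / (P(G)³·P(E)²·P(MZ)) = 3100.
(P(D₂))³·(3.6)² / ((31)³·(0.0051)²·(1.5)) = 3100
P(D₂)³ = 278 ⇒ P(D₂) = 6.5 bar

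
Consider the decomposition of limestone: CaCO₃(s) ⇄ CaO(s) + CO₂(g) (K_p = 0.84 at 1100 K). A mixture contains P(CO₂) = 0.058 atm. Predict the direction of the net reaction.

(CaCO₃, CaO are pure solids — omitted from Q_p.)
Q_p = P(CO₂) = 0.058
Q_p = 0.058 < K_p = 0.84, so the forward reaction proceeds.

toward products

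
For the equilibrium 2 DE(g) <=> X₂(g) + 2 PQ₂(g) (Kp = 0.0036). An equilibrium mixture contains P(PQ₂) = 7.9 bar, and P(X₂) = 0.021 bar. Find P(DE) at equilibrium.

P(DE) = 19 bar

At equilibrium, Kp = P(X₂)·P(PQ₂)² / P(DE)² = 0.0036.
(0.021)·(7.9)² / (P(DE))² = 0.0036
P(DE)² = 364 ⇒ P(DE) = 19 bar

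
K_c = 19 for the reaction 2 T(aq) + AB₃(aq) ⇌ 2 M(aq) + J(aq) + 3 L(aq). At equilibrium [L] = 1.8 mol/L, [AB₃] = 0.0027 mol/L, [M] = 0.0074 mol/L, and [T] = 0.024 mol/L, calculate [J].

[J] = 0.093 mol/L

At equilibrium, K_c = [M]²·[J]·[L]³ / ([T]²·[AB₃]) = 19.
(0.0074)²·([J])·(1.8)³ / ((0.024)²·(0.0027)) = 19
[J] = 0.0925 = 0.093 mol/L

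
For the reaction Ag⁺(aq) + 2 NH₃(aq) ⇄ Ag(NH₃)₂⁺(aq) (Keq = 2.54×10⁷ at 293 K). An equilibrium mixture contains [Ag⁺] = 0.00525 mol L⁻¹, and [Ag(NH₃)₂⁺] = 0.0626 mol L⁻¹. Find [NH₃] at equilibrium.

At equilibrium, Keq = [Ag(NH₃)₂⁺] / ([Ag⁺]·[NH₃]²) = 2.54×10⁷.
(0.0626) / ((0.00525)·([NH₃])²) = 2.54×10⁷
[NH₃]² = 4.69×10⁻⁷ ⇒ [NH₃] = 6.85×10⁻⁴ mol L⁻¹

[NH₃] = 6.85×10⁻⁴ mol L⁻¹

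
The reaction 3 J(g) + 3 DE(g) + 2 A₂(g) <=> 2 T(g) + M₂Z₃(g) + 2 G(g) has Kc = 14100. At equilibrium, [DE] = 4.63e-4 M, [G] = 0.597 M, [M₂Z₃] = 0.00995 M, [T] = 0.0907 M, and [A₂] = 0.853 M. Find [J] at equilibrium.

At equilibrium, Kc = [T]²·[M₂Z₃]·[G]² / ([J]³·[DE]³·[A₂]²) = 14100.
(0.0907)²·(0.00995)·(0.597)² / (([J])³·(4.63e-4)³·(0.853)²) = 14100
[J]³ = 28.7 ⇒ [J] = 3.06 M

[J] = 3.06 M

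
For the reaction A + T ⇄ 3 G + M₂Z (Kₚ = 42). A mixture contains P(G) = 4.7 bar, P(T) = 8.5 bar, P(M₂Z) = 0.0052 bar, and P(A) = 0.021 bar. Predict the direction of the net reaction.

forward (toward products)

Qₚ = P(G)³·P(M₂Z) / (P(A)·P(T)) = (4.7)³·(0.0052) / ((0.021)·(8.5)) = 3.0
Qₚ = 3.0 < Kₚ = 42, so the forward reaction proceeds.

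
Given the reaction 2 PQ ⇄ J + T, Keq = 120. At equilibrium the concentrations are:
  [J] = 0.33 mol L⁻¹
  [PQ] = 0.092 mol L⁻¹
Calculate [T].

At equilibrium, Keq = [J]·[T] / [PQ]² = 120.
(0.33)·([T]) / (0.092)² = 120
[T] = 3.08 = 3.1 mol L⁻¹

[T] = 3.1 mol L⁻¹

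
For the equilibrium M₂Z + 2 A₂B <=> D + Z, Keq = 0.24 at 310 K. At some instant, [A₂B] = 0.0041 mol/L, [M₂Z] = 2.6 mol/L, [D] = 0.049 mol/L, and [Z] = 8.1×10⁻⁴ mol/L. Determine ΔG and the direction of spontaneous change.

ΔG = 3.43 kJ/mol; the forward reaction is non-spontaneous

Q = [D]·[Z] / ([M₂Z]·[A₂B]²) = (0.049)·(8.1×10⁻⁴) / ((2.6)·(0.0041)²) = 0.908
ΔG = RT ln(Q/Keq) = (8.314 J mol⁻¹ K⁻¹)(310 K) × ln(0.908/0.24)
   = (2.577 kJ/mol)(1.331) = 3.43 kJ/mol
ΔG > 0, so the forward reaction is non-spontaneous (proceeds in reverse).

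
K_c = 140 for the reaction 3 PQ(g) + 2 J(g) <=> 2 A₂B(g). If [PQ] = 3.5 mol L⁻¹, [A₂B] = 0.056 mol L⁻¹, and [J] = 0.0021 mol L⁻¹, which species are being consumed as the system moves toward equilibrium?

Q_c = [A₂B]² / ([PQ]³·[J]²) = (0.056)² / ((3.5)³·(0.0021)²) = 17
Q_c = 17 < K_c = 140: net forward reaction.

PQ, J (reactants)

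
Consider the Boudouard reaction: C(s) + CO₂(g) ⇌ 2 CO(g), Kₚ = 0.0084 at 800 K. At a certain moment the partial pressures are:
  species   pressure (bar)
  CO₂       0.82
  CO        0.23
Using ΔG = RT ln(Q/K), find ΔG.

(C is a pure solid — omitted from Qₚ.)
Qₚ = P(CO)² / P(CO₂) = (0.23)² / (0.82) = 0.0645
ΔG = RT ln(Qₚ/Kₚ) = (8.314 J mol⁻¹ K⁻¹)(800 K) × ln(0.0645/0.0084)
   = (6.651 kJ/mol)(2.038) = 13.6 kJ/mol
ΔG > 0, so the forward reaction is non-spontaneous (proceeds in reverse).

ΔG = 13.6 kJ/mol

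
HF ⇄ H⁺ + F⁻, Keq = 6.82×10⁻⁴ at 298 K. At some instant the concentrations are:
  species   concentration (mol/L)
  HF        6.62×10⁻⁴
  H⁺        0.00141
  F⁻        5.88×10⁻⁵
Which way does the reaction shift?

to the right

Q = [H⁺]·[F⁻] / [HF] = (0.00141)·(5.88×10⁻⁵) / (6.62×10⁻⁴) = 1.25×10⁻⁴
Q = 1.25×10⁻⁴ < Keq = 6.82×10⁻⁴, so the forward reaction proceeds.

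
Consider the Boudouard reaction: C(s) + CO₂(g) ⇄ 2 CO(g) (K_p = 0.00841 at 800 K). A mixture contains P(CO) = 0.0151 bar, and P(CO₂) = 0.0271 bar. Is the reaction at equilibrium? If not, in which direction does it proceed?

(C is a pure solid — omitted from Q_p.)
Q_p = P(CO)² / P(CO₂) = (0.0151)² / (0.0271) = 0.00841
Q_p = 0.00841 = K_p, so the system is already at equilibrium.

neither direction; the system is at equilibrium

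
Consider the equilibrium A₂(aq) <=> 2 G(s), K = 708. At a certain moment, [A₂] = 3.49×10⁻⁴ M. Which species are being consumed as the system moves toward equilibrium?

G (products)

(G is a pure solid — omitted from Q.)
Q = 1 / [A₂] = 1 / (3.49×10⁻⁴) = 2870
Q = 2870 > K = 708: net reverse reaction.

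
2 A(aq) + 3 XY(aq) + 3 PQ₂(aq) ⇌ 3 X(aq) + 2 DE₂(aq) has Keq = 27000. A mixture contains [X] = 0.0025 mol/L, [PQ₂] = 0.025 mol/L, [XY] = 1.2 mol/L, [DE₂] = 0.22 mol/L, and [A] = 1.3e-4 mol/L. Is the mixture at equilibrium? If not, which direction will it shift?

no; Q < K, reaction proceeds forward

Q = [X]³·[DE₂]² / ([A]²·[XY]³·[PQ₂]³) = (0.0025)³·(0.22)² / ((1.3e-4)²·(1.2)³·(0.025)³) = 1700
Q = 1700 < Keq = 27000: net forward reaction.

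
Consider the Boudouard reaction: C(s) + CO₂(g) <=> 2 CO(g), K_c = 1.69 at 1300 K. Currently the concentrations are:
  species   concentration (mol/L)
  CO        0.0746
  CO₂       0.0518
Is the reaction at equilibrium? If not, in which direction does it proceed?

to the right

(C is a pure solid — omitted from Q_c.)
Q_c = [CO]² / [CO₂] = (0.0746)² / (0.0518) = 0.107
Q_c = 0.107 < K_c = 1.69, so the forward reaction proceeds.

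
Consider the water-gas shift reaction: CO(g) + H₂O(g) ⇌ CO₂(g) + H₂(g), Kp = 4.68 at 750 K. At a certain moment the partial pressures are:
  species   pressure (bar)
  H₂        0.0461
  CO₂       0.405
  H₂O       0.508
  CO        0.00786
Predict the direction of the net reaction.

neither direction; the system is at equilibrium

Qp = P(CO₂)·P(H₂) / (P(CO)·P(H₂O)) = (0.405)·(0.0461) / ((0.00786)·(0.508)) = 4.68
Qp = 4.68 = Kp, so the system is already at equilibrium.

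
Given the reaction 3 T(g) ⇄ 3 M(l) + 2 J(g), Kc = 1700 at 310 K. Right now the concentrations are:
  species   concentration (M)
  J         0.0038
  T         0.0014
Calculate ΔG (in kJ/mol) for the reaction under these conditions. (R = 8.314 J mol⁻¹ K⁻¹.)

ΔG = 2.91 kJ/mol

(M is a pure liquid — omitted from Qc.)
Qc = [J]² / [T]³ = (0.0038)² / (0.0014)³ = 5260
ΔG = RT ln(Qc/Kc) = (8.314 J mol⁻¹ K⁻¹)(310 K) × ln(5260/1700)
   = (2.577 kJ/mol)(1.130) = 2.91 kJ/mol
ΔG > 0, so the forward reaction is non-spontaneous (proceeds in reverse).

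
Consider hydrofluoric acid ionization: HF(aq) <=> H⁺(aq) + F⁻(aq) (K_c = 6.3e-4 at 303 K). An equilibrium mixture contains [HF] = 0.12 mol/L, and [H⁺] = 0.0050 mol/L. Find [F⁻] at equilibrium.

[F⁻] = 0.015 mol/L

At equilibrium, K_c = [H⁺]·[F⁻] / [HF] = 6.3e-4.
(0.0050)·([F⁻]) / (0.12) = 6.3e-4
[F⁻] = 0.0151 = 0.015 mol/L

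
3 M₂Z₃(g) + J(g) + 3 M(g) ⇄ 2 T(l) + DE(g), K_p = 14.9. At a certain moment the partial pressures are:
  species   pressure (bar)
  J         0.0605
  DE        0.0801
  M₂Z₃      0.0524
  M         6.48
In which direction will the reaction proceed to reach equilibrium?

(T is a pure liquid — omitted from Q_p.)
Q_p = P(DE) / (P(M₂Z₃)³·P(J)·P(M)³) = (0.0801) / ((0.0524)³·(0.0605)·(6.48)³) = 33.8
Q_p = 33.8 > K_p = 14.9, so the reverse reaction proceeds.

to the left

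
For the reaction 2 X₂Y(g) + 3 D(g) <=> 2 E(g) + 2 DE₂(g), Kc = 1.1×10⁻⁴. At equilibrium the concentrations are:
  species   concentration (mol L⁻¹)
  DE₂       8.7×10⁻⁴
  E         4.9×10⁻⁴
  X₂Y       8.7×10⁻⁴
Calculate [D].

At equilibrium, Kc = [E]²·[DE₂]² / ([X₂Y]²·[D]³) = 1.1×10⁻⁴.
(4.9×10⁻⁴)²·(8.7×10⁻⁴)² / ((8.7×10⁻⁴)²·([D])³) = 1.1×10⁻⁴
[D]³ = 0.00218 ⇒ [D] = 0.13 mol L⁻¹

[D] = 0.13 mol L⁻¹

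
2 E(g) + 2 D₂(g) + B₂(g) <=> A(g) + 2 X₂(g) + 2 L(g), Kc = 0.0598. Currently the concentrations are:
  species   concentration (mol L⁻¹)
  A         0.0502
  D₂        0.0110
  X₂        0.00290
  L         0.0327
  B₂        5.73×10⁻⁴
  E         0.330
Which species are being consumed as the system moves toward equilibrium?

Qc = [A]·[X₂]²·[L]² / ([E]²·[D₂]²·[B₂]) = (0.0502)·(0.00290)²·(0.0327)² / ((0.330)²·(0.0110)²·(5.73×10⁻⁴)) = 0.0598
Qc = 0.0598 = Kc; the system is at equilibrium.

none (at equilibrium)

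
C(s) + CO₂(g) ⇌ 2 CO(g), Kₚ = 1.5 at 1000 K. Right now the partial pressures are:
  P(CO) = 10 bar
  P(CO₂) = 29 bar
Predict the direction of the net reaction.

toward reactants

(C is a pure solid — omitted from Qₚ.)
Qₚ = P(CO)² / P(CO₂) = (10)² / (29) = 3.4
Qₚ = 3.4 > Kₚ = 1.5, so the reverse reaction proceeds.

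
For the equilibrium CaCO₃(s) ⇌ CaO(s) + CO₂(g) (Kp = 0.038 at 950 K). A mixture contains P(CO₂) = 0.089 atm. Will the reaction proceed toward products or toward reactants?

(CaCO₃, CaO are pure solids — omitted from Qp.)
Qp = P(CO₂) = 0.089
Qp = 0.089 > Kp = 0.038, so the reverse reaction proceeds.

in the reverse direction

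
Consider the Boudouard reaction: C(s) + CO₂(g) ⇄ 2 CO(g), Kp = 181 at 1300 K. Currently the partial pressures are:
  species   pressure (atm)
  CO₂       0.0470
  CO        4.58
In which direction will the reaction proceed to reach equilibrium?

in the reverse direction

(C is a pure solid — omitted from Qp.)
Qp = P(CO)² / P(CO₂) = (4.58)² / (0.0470) = 446
Qp = 446 > Kp = 181, so the reverse reaction proceeds.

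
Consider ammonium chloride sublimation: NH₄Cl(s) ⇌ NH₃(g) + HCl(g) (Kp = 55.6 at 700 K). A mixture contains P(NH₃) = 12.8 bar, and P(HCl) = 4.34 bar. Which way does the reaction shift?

(NH₄Cl is a pure solid — omitted from Qp.)
Qp = P(NH₃)·P(HCl) = (12.8)·(4.34) = 55.6
Qp = 55.6 = Kp, so the system is already at equilibrium.

no net change (already at equilibrium)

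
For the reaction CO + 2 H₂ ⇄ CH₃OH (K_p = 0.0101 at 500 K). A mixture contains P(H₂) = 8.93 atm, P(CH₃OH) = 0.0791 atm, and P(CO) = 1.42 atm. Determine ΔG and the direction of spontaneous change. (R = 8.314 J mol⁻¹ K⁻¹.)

ΔG = -11.1 kJ/mol; the forward reaction is spontaneous

Q_p = P(CH₃OH) / (P(CO)·P(H₂)²) = (0.0791) / ((1.42)·(8.93)²) = 6.99×10⁻⁴
ΔG = RT ln(Q_p/K_p) = (8.314 J mol⁻¹ K⁻¹)(500 K) × ln(6.99×10⁻⁴/0.0101)
   = (4.157 kJ/mol)(-2.671) = -11.1 kJ/mol
ΔG < 0, so the forward reaction is spontaneous (proceeds forward).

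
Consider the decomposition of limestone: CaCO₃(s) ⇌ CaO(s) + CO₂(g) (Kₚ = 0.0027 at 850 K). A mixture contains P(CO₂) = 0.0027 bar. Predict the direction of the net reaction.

(CaCO₃, CaO are pure solids — omitted from Qₚ.)
Qₚ = P(CO₂) = 0.0027
Qₚ = 0.0027 = Kₚ, so the system is already at equilibrium.

neither direction; the system is at equilibrium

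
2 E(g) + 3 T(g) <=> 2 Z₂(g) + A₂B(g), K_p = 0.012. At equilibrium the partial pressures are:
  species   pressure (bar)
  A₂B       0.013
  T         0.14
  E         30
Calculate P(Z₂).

At equilibrium, K_p = P(Z₂)²·P(A₂B) / (P(E)²·P(T)³) = 0.012.
(P(Z₂))²·(0.013) / ((30)²·(0.14)³) = 0.012
P(Z₂)² = 2.28 ⇒ P(Z₂) = 1.5 bar

P(Z₂) = 1.5 bar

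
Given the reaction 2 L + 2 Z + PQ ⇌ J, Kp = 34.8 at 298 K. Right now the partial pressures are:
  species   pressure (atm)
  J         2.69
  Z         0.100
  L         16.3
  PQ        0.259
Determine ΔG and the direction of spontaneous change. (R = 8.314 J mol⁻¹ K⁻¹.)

ΔG = -5.42 kJ/mol; the forward reaction is spontaneous

Qp = P(J) / (P(L)²·P(Z)²·P(PQ)) = (2.69) / ((16.3)²·(0.100)²·(0.259)) = 3.91
ΔG = RT ln(Qp/Kp) = (8.314 J mol⁻¹ K⁻¹)(298 K) × ln(3.91/34.8)
   = (2.478 kJ/mol)(-2.186) = -5.42 kJ/mol
ΔG < 0, so the forward reaction is spontaneous (proceeds forward).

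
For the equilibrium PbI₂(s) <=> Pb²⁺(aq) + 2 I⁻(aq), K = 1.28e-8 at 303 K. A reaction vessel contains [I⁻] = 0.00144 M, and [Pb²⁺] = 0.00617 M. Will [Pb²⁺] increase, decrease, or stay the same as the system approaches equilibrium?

(PbI₂ is a pure solid — omitted from Q.)
Q = [Pb²⁺]·[I⁻]² = (0.00617)·(0.00144)² = 1.28e-8
Q = 1.28e-8 = K; the system is at equilibrium.

stay the same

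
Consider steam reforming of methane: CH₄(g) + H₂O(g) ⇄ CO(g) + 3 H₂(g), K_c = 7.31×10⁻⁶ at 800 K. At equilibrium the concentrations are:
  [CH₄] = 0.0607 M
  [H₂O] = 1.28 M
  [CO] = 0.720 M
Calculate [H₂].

At equilibrium, K_c = [CO]·[H₂]³ / ([CH₄]·[H₂O]) = 7.31×10⁻⁶.
(0.720)·([H₂])³ / ((0.0607)·(1.28)) = 7.31×10⁻⁶
[H₂]³ = 7.89×10⁻⁷ ⇒ [H₂] = 0.00924 M

[H₂] = 0.00924 M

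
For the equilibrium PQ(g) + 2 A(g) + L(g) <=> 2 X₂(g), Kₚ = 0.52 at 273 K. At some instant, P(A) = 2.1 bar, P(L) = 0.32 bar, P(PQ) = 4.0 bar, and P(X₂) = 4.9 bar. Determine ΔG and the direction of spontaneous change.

Qₚ = P(X₂)² / (P(PQ)·P(A)²·P(L)) = (4.9)² / ((4.0)·(2.1)²·(0.32)) = 4.25
ΔG = RT ln(Qₚ/Kₚ) = (8.314 J mol⁻¹ K⁻¹)(273 K) × ln(4.25/0.52)
   = (2.270 kJ/mol)(2.101) = 4.77 kJ/mol
ΔG > 0, so the forward reaction is non-spontaneous (proceeds in reverse).

ΔG = 4.77 kJ/mol; the forward reaction is non-spontaneous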